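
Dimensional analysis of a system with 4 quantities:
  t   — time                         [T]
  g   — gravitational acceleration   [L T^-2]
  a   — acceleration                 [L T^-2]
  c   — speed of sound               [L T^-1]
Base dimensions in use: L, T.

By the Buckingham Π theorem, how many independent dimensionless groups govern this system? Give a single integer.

Dimensional matrix (L×T by t×g×a×c):
  L: [ 0  1  1  1]
  T: [ 1 -2 -2 -1]
RREF → pivots at {t,g} ⇒ r = 2
Π count = n − r = 4 − 2 = 2

2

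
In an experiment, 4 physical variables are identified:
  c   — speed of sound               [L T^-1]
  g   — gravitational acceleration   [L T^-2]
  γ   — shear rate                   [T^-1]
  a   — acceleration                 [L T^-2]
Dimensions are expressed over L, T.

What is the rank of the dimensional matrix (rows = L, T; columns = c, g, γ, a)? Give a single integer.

2

Write exponents as rows L,T / cols c,g,γ,a:
  L: [ 1  1  0  1]
  T: [-1 -2 -1 -2]
Row reduction gives pivot columns c,g; rank = 2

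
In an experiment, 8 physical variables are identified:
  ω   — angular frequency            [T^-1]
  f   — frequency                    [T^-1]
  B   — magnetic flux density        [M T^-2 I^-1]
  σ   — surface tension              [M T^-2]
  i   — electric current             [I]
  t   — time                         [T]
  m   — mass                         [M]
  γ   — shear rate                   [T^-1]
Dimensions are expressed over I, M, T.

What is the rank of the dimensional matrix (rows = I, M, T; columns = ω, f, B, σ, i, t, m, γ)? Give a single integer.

3

Exponent matrix [I,M,T] × [ω,f,B,σ,i,t,m,γ]:
  I: [ 0  0 -1  0  1  0  0  0]
  M: [ 0  0  1  1  0  0  1  0]
  T: [-1 -1 -2 -2  0  1  0 -1]
RREF → pivots at {ω,B,σ} ⇒ r = 3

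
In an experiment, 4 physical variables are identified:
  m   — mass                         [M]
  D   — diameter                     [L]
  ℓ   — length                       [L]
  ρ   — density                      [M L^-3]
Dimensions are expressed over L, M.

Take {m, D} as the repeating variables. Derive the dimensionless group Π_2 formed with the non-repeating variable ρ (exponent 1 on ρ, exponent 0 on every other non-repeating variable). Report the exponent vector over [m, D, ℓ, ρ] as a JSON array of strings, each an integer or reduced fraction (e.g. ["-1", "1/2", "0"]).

["-1", "3", "0", "1"]

Dimensional matrix (L×M by m×D×ℓ×ρ):
  L: [ 0  1  1 -3]
  M: [ 1  0  0  1]
Echelon form has 2 nonzero rows (pivots: m,D)
Repeat: m,D; free: ℓ,ρ
RREF:
  r0: [   1    0    0    1]
  r1: [   0    1    1   -3]
Fix exponent of ρ at 1, ℓ at 0; solve each RREF row for its pivot's exponent:
  r0: exp(m) + (1)·1 = 0 ⇒ exp(m) = -1
  r1: exp(D) + (-3)·1 = 0 ⇒ exp(D) = 3
Π_2 = m^-1 · D^3 · ρ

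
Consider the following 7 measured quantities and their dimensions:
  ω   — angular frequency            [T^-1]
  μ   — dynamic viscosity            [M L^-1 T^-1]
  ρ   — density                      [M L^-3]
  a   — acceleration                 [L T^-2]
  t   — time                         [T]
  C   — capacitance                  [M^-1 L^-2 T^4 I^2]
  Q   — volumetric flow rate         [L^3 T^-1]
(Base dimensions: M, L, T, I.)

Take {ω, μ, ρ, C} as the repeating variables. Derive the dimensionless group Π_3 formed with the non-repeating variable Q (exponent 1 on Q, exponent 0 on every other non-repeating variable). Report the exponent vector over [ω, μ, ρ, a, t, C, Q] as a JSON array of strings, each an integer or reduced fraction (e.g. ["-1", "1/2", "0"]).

["1/2", "-3/2", "3/2", "0", "0", "0", "1"]

Write exponents as rows M,L,T,I / cols ω,μ,ρ,a,t,C,Q:
  M: [ 0  1  1  0  0 -1  0]
  L: [ 0 -1 -3  1  0 -2  3]
  T: [-1 -1  0 -2  1  4 -1]
  I: [ 0  0  0  0  0  2  0]
Row reduction gives pivot columns ω,μ,ρ,C; rank = 4
Repeat: ω,μ,ρ,C; free: a,t,Q
RREF:
  r0: [   1    0    0  3/2   -1    0 -1/2]
  r1: [   0    1    0  1/2    0    0  3/2]
  r2: [   0    0    1 -1/2    0    0 -3/2]
  r3: [   0    0    0    0    0    1    0]
Fix exponent of Q at 1, a at 0, t at 0; solve each RREF row for its pivot's exponent:
  r0: exp(ω) + (-1/2)·1 = 0 ⇒ exp(ω) = 1/2
  r1: exp(μ) + (3/2)·1 = 0 ⇒ exp(μ) = -3/2
  r2: exp(ρ) + (-3/2)·1 = 0 ⇒ exp(ρ) = 3/2
  r3: exp(C) + (0)·1 = 0 ⇒ exp(C) = 0
Π_3 = ω^(1/2) · μ^(-3/2) · ρ^(3/2) · Q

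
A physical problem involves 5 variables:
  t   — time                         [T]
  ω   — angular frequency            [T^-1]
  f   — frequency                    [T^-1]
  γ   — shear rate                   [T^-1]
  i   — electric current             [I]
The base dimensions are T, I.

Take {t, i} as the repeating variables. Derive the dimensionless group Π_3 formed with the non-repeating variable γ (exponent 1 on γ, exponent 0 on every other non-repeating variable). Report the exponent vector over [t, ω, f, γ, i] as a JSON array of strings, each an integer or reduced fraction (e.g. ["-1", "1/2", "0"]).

Write exponents as rows T,I / cols t,ω,f,γ,i:
  T: [ 1 -1 -1 -1  0]
  I: [ 0  0  0  0  1]
Row reduction gives pivot columns t,i; rank = 2
Pivot set = {t,i}, free = {ω,f,γ}
RREF:
  r0: [   1   -1   -1   -1    0]
  r1: [   0    0    0    0    1]
Fix exponent of γ at 1, ω at 0, f at 0; solve each RREF row for its pivot's exponent:
  r0: exp(t) + (-1)·1 = 0 ⇒ exp(t) = 1
  r1: exp(i) + (0)·1 = 0 ⇒ exp(i) = 0
Π_3 = t · γ

["1", "0", "0", "1", "0"]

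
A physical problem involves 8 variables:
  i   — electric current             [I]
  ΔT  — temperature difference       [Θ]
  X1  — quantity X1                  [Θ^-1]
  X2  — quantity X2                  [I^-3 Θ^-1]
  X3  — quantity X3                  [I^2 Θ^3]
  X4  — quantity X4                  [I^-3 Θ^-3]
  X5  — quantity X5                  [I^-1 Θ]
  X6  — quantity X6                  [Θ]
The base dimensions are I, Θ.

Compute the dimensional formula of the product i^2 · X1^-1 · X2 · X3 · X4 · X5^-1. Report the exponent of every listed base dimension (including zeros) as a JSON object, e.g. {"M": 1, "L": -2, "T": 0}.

Exponent matrix [I,Θ] × [i,ΔT,X1,X2,X3,X4,X5,X6]:
  I: [ 1  0  0 -3  2 -3 -1  0]
  Θ: [ 0  1 -1 -1  3 -3  1  1]
  [I]: (2)·1+(-1)·0+(1)·-3+(1)·2+(1)·-3+(-1)·-1 = -1
  [Θ]: (2)·0+(-1)·-1+(1)·-1+(1)·3+(1)·-3+(-1)·1 = -1
⇒ I^-1 Θ^-1

{"I": -1, "Θ": -1}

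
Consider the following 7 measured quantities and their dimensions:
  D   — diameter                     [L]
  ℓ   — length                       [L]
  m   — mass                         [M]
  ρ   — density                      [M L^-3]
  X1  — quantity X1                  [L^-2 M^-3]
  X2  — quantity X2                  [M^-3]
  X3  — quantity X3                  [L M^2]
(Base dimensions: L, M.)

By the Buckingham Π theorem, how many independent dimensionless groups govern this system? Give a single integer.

Write exponents as rows L,M / cols D,ℓ,m,ρ,X1,X2,X3:
  L: [ 1  1  0 -3 -2  0  1]
  M: [ 0  0  1  1 -3 -3  2]
Row reduction gives pivot columns D,m; rank = 2
n=7, r=2 ⇒ 5 dimensionless groups

5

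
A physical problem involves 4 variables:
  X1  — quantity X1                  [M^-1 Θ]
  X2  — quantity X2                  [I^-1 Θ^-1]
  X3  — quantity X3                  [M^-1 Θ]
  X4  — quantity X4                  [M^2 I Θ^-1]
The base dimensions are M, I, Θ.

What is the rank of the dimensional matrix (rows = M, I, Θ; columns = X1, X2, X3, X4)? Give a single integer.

2

Exponent matrix [M,I,Θ] × [X1,X2,X3,X4]:
  M: [-1  0 -1  2]
  I: [ 0 -1  0  1]
  Θ: [ 1 -1  1 -1]
Echelon form has 2 nonzero rows (pivots: X1,X2)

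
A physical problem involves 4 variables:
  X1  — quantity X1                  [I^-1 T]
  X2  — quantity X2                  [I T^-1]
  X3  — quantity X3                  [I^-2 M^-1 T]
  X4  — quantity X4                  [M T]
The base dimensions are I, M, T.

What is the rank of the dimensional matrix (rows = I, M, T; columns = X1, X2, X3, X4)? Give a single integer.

2

Dimensional matrix (I×M×T by X1×X2×X3×X4):
  I: [-1  1 -2  0]
  M: [ 0  0 -1  1]
  T: [ 1 -1  1  1]
RREF → pivots at {X1,X3} ⇒ r = 2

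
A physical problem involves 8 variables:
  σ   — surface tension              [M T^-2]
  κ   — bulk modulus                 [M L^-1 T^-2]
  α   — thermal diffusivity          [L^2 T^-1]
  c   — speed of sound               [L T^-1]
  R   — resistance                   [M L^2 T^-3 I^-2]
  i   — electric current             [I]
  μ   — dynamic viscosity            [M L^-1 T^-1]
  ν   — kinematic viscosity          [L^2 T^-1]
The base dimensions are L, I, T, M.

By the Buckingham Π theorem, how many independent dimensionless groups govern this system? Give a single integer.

Write exponents as rows L,I,T,M / cols σ,κ,α,c,R,i,μ,ν:
  L: [ 0 -1  2  1  2  0 -1  2]
  I: [ 0  0  0  0 -2  1  0  0]
  T: [-2 -2 -1 -1 -3  0 -1 -1]
  M: [ 1  1  0  0  1  0  1  0]
Row reduction gives pivot columns σ,κ,α,R; rank = 4
n=8, r=4 ⇒ 4 dimensionless groups

4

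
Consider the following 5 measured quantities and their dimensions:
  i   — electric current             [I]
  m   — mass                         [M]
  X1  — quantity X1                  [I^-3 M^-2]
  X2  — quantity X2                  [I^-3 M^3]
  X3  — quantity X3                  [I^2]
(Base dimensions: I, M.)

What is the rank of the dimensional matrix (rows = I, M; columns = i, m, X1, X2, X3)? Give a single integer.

Exponent matrix [I,M] × [i,m,X1,X2,X3]:
  I: [ 1  0 -3 -3  2]
  M: [ 0  1 -2  3  0]
RREF → pivots at {i,m} ⇒ r = 2

2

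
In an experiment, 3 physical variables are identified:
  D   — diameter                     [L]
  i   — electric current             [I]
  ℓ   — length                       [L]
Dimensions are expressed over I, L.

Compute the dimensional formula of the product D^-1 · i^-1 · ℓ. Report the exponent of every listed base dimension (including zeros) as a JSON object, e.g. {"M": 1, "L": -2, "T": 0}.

{"I": -1, "L": 0}

Write exponents as rows I,L / cols D,i,ℓ:
  I: [ 0  1  0]
  L: [ 1  0  1]
  [I]: (-1)·0+(-1)·1+(1)·0 = -1
  [L]: (-1)·1+(-1)·0+(1)·1 = 0
⇒ I^-1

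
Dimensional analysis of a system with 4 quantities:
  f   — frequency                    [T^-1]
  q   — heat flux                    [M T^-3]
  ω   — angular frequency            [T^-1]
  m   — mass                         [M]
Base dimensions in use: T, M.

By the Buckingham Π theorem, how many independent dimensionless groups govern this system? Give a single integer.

Exponent matrix [T,M] × [f,q,ω,m]:
  T: [-1 -3 -1  0]
  M: [ 0  1  0  1]
Echelon form has 2 nonzero rows (pivots: f,q)
Π count = n − r = 4 − 2 = 2

2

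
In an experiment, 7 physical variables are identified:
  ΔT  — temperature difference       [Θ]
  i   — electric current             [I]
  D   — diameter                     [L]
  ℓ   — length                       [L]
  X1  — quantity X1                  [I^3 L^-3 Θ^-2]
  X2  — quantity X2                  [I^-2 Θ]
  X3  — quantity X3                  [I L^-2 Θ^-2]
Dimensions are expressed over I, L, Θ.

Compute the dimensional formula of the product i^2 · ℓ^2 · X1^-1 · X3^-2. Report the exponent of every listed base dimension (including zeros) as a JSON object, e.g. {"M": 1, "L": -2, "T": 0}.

{"I": -3, "L": 9, "Θ": 6}

Exponent matrix [I,L,Θ] × [ΔT,i,D,ℓ,X1,X2,X3]:
  I: [ 0  1  0  0  3 -2  1]
  L: [ 0  0  1  1 -3  0 -2]
  Θ: [ 1  0  0  0 -2  1 -2]
  [I]: (2)·1+(2)·0+(-1)·3+(-2)·1 = -3
  [L]: (2)·0+(2)·1+(-1)·-3+(-2)·-2 = 9
  [Θ]: (2)·0+(2)·0+(-1)·-2+(-2)·-2 = 6
⇒ I^-3 L^9 Θ^6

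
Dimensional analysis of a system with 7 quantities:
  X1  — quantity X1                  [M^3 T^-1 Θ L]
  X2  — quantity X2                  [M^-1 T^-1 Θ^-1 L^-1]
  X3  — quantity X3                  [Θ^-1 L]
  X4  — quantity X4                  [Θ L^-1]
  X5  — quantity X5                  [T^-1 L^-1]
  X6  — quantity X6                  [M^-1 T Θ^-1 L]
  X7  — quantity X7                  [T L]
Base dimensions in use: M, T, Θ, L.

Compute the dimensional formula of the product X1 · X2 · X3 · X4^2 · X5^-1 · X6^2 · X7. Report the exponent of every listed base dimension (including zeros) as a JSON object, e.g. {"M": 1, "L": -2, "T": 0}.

{"M": 0, "T": 2, "Θ": -1, "L": 3}

Write exponents as rows M,T,Θ,L / cols X1,X2,X3,X4,X5,X6,X7:
  M: [ 3 -1  0  0  0 -1  0]
  T: [-1 -1  0  0 -1  1  1]
  Θ: [ 1 -1 -1  1  0 -1  0]
  L: [ 1 -1  1 -1 -1  1  1]
  [M]: (1)·3+(1)·-1+(1)·0+(2)·0+(-1)·0+(2)·-1+(1)·0 = 0
  [T]: (1)·-1+(1)·-1+(1)·0+(2)·0+(-1)·-1+(2)·1+(1)·1 = 2
  [Θ]: (1)·1+(1)·-1+(1)·-1+(2)·1+(-1)·0+(2)·-1+(1)·0 = -1
  [L]: (1)·1+(1)·-1+(1)·1+(2)·-1+(-1)·-1+(2)·1+(1)·1 = 3
⇒ T^2 Θ^-1 L^3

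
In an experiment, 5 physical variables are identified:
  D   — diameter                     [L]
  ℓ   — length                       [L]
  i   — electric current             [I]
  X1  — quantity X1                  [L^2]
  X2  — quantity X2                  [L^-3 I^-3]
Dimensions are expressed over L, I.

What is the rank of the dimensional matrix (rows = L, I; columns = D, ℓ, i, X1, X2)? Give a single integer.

2

Exponent matrix [L,I] × [D,ℓ,i,X1,X2]:
  L: [ 1  1  0  2 -3]
  I: [ 0  0  1  0 -3]
Echelon form has 2 nonzero rows (pivots: D,i)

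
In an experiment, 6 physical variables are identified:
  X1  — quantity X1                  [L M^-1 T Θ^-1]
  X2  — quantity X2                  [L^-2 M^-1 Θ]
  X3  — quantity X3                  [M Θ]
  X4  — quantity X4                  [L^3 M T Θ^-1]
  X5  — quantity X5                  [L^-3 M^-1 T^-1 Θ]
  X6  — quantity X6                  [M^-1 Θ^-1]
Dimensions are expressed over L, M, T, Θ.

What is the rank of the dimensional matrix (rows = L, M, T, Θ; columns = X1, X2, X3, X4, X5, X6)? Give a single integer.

Exponent matrix [L,M,T,Θ] × [X1,X2,X3,X4,X5,X6]:
  L: [ 1 -2  0  3 -3  0]
  M: [-1 -1  1  1 -1 -1]
  T: [ 1  0  0  1 -1  0]
  Θ: [-1  1  1 -1  1 -1]
Row reduction gives pivot columns X1,X2,X3; rank = 3

3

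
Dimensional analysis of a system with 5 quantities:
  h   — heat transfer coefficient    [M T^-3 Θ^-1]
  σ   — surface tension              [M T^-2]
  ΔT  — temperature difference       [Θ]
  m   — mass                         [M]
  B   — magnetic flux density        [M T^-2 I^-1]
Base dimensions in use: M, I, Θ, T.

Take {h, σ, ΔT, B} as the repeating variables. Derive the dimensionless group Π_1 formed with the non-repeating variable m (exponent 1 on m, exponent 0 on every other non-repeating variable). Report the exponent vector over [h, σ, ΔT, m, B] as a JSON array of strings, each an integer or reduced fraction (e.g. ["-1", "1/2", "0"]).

Write exponents as rows M,I,Θ,T / cols h,σ,ΔT,m,B:
  M: [ 1  1  0  1  1]
  I: [ 0  0  0  0 -1]
  Θ: [-1  0  1  0  0]
  T: [-3 -2  0  0 -2]
Row reduction gives pivot columns h,σ,ΔT,B; rank = 4
Repeat: h,σ,ΔT,B; free: m
RREF:
  r0: [   1    0    0   -2    0]
  r1: [   0    1    0    3    0]
  r2: [   0    0    1   -2    0]
  r3: [   0    0    0    0    1]
Fix exponent of m at 1; solve each RREF row for its pivot's exponent:
  r0: exp(h) + (-2)·1 = 0 ⇒ exp(h) = 2
  r1: exp(σ) + (3)·1 = 0 ⇒ exp(σ) = -3
  r2: exp(ΔT) + (-2)·1 = 0 ⇒ exp(ΔT) = 2
  r3: exp(B) + (0)·1 = 0 ⇒ exp(B) = 0
Π_1 = h^2 · σ^-3 · ΔT^2 · m

["2", "-3", "2", "1", "0"]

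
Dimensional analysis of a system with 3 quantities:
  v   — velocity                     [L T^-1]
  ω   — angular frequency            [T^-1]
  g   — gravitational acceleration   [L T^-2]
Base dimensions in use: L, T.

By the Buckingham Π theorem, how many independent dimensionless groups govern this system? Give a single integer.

Dimensional matrix (L×T by v×ω×g):
  L: [ 1  0  1]
  T: [-1 -1 -2]
RREF → pivots at {v,ω} ⇒ r = 2
Π count = n − r = 3 − 2 = 1

1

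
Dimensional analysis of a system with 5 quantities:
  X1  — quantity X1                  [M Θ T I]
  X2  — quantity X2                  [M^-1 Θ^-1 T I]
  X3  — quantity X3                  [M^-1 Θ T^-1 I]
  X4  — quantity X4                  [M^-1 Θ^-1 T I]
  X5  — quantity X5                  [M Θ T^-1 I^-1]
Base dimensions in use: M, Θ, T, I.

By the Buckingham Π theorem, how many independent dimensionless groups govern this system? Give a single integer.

2

Write exponents as rows M,Θ,T,I / cols X1,X2,X3,X4,X5:
  M: [ 1 -1 -1 -1  1]
  Θ: [ 1 -1  1 -1  1]
  T: [ 1  1 -1  1 -1]
  I: [ 1  1  1  1 -1]
Row reduction gives pivot columns X1,X2,X3; rank = 3
Π count = n − r = 5 − 3 = 2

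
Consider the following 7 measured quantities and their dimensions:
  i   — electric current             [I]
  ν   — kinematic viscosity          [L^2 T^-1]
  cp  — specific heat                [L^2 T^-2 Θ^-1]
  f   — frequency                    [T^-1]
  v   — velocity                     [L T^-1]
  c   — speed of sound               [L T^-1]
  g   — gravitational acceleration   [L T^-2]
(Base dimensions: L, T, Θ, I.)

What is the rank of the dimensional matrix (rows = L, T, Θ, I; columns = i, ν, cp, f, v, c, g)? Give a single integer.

Dimensional matrix (L×T×Θ×I by i×ν×cp×f×v×c×g):
  L: [ 0  2  2  0  1  1  1]
  T: [ 0 -1 -2 -1 -1 -1 -2]
  Θ: [ 0  0 -1  0  0  0  0]
  I: [ 1  0  0  0  0  0  0]
Row reduction gives pivot columns i,ν,cp,f; rank = 4

4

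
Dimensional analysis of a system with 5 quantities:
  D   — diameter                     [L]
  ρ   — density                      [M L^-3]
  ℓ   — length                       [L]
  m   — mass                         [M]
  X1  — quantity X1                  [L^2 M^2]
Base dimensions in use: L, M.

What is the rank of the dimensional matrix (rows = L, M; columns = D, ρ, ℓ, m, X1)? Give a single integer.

Write exponents as rows L,M / cols D,ρ,ℓ,m,X1:
  L: [ 1 -3  1  0  2]
  M: [ 0  1  0  1  2]
Echelon form has 2 nonzero rows (pivots: D,ρ)

2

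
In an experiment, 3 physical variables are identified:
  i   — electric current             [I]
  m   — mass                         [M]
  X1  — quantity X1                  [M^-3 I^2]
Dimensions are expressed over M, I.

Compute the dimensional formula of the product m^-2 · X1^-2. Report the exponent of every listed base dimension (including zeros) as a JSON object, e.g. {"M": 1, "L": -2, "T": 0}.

{"M": 4, "I": -4}

Write exponents as rows M,I / cols i,m,X1:
  M: [ 0  1 -3]
  I: [ 1  0  2]
  [M]: (-2)·1+(-2)·-3 = 4
  [I]: (-2)·0+(-2)·2 = -4
⇒ M^4 I^-4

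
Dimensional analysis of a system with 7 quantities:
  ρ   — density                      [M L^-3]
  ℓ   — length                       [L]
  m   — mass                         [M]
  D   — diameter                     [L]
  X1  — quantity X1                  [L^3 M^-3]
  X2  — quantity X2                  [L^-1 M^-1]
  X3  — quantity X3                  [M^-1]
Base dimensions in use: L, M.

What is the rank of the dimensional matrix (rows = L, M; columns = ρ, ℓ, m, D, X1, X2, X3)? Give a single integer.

Exponent matrix [L,M] × [ρ,ℓ,m,D,X1,X2,X3]:
  L: [-3  1  0  1  3 -1  0]
  M: [ 1  0  1  0 -3 -1 -1]
RREF → pivots at {ρ,ℓ} ⇒ r = 2

2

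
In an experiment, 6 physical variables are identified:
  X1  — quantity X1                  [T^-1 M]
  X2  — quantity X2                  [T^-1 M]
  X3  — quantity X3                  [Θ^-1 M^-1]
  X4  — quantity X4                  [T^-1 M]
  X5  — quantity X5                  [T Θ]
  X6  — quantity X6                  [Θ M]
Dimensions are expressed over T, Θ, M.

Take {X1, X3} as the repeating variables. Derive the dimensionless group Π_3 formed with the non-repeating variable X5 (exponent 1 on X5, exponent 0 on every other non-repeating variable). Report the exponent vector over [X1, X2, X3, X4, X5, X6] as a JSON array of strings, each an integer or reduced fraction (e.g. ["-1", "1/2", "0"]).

Exponent matrix [T,Θ,M] × [X1,X2,X3,X4,X5,X6]:
  T: [-1 -1  0 -1  1  0]
  Θ: [ 0  0 -1  0  1  1]
  M: [ 1  1 -1  1  0  1]
RREF → pivots at {X1,X3} ⇒ r = 2
Repeat: X1,X3; free: X2,X4,X5,X6
RREF:
  r0: [   1    1    0    1   -1    0]
  r1: [   0    0    1    0   -1   -1]
  r2: [   0    0    0    0    0    0]
Fix exponent of X5 at 1, X2 at 0, X4 at 0, X6 at 0; solve each RREF row for its pivot's exponent:
  r0: exp(X1) + (-1)·1 = 0 ⇒ exp(X1) = 1
  r1: exp(X3) + (-1)·1 = 0 ⇒ exp(X3) = 1
Π_3 = X1 · X3 · X5

["1", "0", "1", "0", "1", "0"]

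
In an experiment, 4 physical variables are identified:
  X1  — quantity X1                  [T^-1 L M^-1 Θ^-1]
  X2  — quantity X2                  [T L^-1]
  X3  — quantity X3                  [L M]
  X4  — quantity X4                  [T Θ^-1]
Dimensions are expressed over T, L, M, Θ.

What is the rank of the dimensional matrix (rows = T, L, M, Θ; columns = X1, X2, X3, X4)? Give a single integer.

3

Dimensional matrix (T×L×M×Θ by X1×X2×X3×X4):
  T: [-1  1  0  1]
  L: [ 1 -1  1  0]
  M: [-1  0  1  0]
  Θ: [-1  0  0 -1]
Row reduction gives pivot columns X1,X2,X3; rank = 3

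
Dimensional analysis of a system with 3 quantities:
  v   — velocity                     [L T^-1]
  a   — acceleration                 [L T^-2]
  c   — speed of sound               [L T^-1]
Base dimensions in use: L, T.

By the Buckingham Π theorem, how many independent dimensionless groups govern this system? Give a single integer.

Dimensional matrix (L×T by v×a×c):
  L: [ 1  1  1]
  T: [-1 -2 -1]
Echelon form has 2 nonzero rows (pivots: v,a)
n=3, r=2 ⇒ 1 dimensionless group

1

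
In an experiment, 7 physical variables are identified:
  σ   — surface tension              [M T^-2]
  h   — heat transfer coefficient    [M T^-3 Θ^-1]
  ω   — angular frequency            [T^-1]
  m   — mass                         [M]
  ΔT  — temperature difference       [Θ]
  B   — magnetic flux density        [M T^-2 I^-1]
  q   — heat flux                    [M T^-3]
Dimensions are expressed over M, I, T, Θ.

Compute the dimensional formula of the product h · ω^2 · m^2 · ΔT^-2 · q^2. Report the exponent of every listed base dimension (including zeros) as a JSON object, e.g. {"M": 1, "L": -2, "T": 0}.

{"M": 5, "I": 0, "T": -11, "Θ": -3}

Write exponents as rows M,I,T,Θ / cols σ,h,ω,m,ΔT,B,q:
  M: [ 1  1  0  1  0  1  1]
  I: [ 0  0  0  0  0 -1  0]
  T: [-2 -3 -1  0  0 -2 -3]
  Θ: [ 0 -1  0  0  1  0  0]
  [M]: (1)·1+(2)·0+(2)·1+(-2)·0+(2)·1 = 5
  [I]: (1)·0+(2)·0+(2)·0+(-2)·0+(2)·0 = 0
  [T]: (1)·-3+(2)·-1+(2)·0+(-2)·0+(2)·-3 = -11
  [Θ]: (1)·-1+(2)·0+(2)·0+(-2)·1+(2)·0 = -3
⇒ M^5 T^-11 Θ^-3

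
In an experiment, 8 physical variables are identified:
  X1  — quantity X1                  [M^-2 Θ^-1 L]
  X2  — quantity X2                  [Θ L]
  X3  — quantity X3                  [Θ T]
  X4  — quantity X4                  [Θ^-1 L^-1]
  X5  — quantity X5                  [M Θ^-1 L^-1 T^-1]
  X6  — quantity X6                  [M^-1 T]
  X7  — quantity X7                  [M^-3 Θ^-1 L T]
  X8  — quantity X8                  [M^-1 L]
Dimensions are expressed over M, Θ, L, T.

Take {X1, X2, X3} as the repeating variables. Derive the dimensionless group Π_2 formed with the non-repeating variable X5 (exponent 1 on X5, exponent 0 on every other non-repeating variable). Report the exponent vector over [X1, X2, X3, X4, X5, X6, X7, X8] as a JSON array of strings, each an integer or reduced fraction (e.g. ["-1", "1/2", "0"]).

["1/2", "1/2", "1", "0", "1", "0", "0", "0"]

Write exponents as rows M,Θ,L,T / cols X1,X2,X3,X4,X5,X6,X7,X8:
  M: [-2  0  0  0  1 -1 -3 -1]
  Θ: [-1  1  1 -1 -1  0 -1  0]
  L: [ 1  1  0 -1 -1  0  1  1]
  T: [ 0  0  1  0 -1  1  1  0]
RREF → pivots at {X1,X2,X3} ⇒ r = 3
Repeat: X1,X2,X3; free: X4,X5,X6,X7,X8
RREF:
  r0: [   1    0    0    0 -1/2  1/2  3/2  1/2]
  r1: [   0    1    0   -1 -1/2 -1/2 -1/2  1/2]
  r2: [   0    0    1    0   -1    1    1    0]
  r3: [   0    0    0    0    0    0    0    0]
Fix exponent of X5 at 1, X4 at 0, X6 at 0, X7 at 0, X8 at 0; solve each RREF row for its pivot's exponent:
  r0: exp(X1) + (-1/2)·1 = 0 ⇒ exp(X1) = 1/2
  r1: exp(X2) + (-1/2)·1 = 0 ⇒ exp(X2) = 1/2
  r2: exp(X3) + (-1)·1 = 0 ⇒ exp(X3) = 1
Π_2 = X1^(1/2) · X2^(1/2) · X3 · X5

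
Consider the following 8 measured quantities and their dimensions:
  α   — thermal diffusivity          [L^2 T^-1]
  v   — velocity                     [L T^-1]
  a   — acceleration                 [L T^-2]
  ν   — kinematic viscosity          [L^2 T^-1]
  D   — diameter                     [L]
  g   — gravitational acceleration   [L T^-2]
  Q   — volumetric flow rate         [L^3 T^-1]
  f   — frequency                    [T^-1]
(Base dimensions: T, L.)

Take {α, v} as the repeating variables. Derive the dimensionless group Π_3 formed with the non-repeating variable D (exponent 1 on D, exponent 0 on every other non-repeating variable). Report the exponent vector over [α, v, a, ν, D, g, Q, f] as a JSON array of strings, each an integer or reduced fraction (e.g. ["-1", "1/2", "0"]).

["-1", "1", "0", "0", "1", "0", "0", "0"]

Write exponents as rows T,L / cols α,v,a,ν,D,g,Q,f:
  T: [-1 -1 -2 -1  0 -2 -1 -1]
  L: [ 2  1  1  2  1  1  3  0]
RREF → pivots at {α,v} ⇒ r = 2
Pivot set = {α,v}, free = {a,ν,D,g,Q,f}
RREF:
  r0: [   1    0   -1    1    1   -1    2   -1]
  r1: [   0    1    3    0   -1    3   -1    2]
Fix exponent of D at 1, a at 0, ν at 0, g at 0, Q at 0, f at 0; solve each RREF row for its pivot's exponent:
  r0: exp(α) + (1)·1 = 0 ⇒ exp(α) = -1
  r1: exp(v) + (-1)·1 = 0 ⇒ exp(v) = 1
Π_3 = α^-1 · v · D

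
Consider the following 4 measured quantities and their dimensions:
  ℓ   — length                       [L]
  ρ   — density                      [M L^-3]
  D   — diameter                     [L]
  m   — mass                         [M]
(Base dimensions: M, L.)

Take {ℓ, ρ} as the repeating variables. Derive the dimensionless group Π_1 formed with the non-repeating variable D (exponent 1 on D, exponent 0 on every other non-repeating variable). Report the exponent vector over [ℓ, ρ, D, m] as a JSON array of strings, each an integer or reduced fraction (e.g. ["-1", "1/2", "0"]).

Write exponents as rows M,L / cols ℓ,ρ,D,m:
  M: [ 0  1  0  1]
  L: [ 1 -3  1  0]
Row reduction gives pivot columns ℓ,ρ; rank = 2
Repeat: ℓ,ρ; free: D,m
RREF:
  r0: [   1    0    1    3]
  r1: [   0    1    0    1]
Fix exponent of D at 1, m at 0; solve each RREF row for its pivot's exponent:
  r0: exp(ℓ) + (1)·1 = 0 ⇒ exp(ℓ) = -1
  r1: exp(ρ) + (0)·1 = 0 ⇒ exp(ρ) = 0
Π_1 = ℓ^-1 · D

["-1", "0", "1", "0"]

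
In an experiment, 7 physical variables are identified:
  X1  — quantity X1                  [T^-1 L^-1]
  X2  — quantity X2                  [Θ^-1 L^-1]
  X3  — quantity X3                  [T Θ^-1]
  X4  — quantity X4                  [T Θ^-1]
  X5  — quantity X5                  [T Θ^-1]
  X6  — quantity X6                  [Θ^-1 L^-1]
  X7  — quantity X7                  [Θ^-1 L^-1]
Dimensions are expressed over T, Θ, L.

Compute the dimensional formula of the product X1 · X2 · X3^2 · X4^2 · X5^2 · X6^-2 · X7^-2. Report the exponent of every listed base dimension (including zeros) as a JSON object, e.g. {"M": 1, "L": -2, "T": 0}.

{"T": 5, "Θ": -3, "L": 2}

Dimensional matrix (T×Θ×L by X1×X2×X3×X4×X5×X6×X7):
  T: [-1  0  1  1  1  0  0]
  Θ: [ 0 -1 -1 -1 -1 -1 -1]
  L: [-1 -1  0  0  0 -1 -1]
  [T]: (1)·-1+(1)·0+(2)·1+(2)·1+(2)·1+(-2)·0+(-2)·0 = 5
  [Θ]: (1)·0+(1)·-1+(2)·-1+(2)·-1+(2)·-1+(-2)·-1+(-2)·-1 = -3
  [L]: (1)·-1+(1)·-1+(2)·0+(2)·0+(2)·0+(-2)·-1+(-2)·-1 = 2
⇒ T^5 Θ^-3 L^2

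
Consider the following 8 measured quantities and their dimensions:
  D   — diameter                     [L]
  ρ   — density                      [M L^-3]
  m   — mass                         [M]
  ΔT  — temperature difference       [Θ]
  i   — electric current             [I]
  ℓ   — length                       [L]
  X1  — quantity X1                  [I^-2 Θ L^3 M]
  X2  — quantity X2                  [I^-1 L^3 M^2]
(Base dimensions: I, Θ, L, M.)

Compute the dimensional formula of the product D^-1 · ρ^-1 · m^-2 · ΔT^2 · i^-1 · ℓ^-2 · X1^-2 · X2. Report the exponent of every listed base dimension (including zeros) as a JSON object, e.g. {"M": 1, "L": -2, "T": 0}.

{"I": 2, "Θ": 0, "L": -3, "M": -3}

Exponent matrix [I,Θ,L,M] × [D,ρ,m,ΔT,i,ℓ,X1,X2]:
  I: [ 0  0  0  0  1  0 -2 -1]
  Θ: [ 0  0  0  1  0  0  1  0]
  L: [ 1 -3  0  0  0  1  3  3]
  M: [ 0  1  1  0  0  0  1  2]
  [I]: (-1)·0+(-1)·0+(-2)·0+(2)·0+(-1)·1+(-2)·0+(-2)·-2+(1)·-1 = 2
  [Θ]: (-1)·0+(-1)·0+(-2)·0+(2)·1+(-1)·0+(-2)·0+(-2)·1+(1)·0 = 0
  [L]: (-1)·1+(-1)·-3+(-2)·0+(2)·0+(-1)·0+(-2)·1+(-2)·3+(1)·3 = -3
  [M]: (-1)·0+(-1)·1+(-2)·1+(2)·0+(-1)·0+(-2)·0+(-2)·1+(1)·2 = -3
⇒ I^2 L^-3 M^-3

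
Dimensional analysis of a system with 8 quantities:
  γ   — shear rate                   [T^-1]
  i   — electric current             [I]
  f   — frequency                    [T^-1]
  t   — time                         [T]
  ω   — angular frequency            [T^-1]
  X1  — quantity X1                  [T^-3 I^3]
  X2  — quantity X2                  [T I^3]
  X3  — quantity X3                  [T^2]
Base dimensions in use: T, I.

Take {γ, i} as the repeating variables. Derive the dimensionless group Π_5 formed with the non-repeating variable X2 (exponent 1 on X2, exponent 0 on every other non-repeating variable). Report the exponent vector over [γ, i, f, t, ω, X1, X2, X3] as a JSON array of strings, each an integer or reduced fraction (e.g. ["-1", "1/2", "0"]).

Dimensional matrix (T×I by γ×i×f×t×ω×X1×X2×X3):
  T: [-1  0 -1  1 -1 -3  1  2]
  I: [ 0  1  0  0  0  3  3  0]
Echelon form has 2 nonzero rows (pivots: γ,i)
Repeat: γ,i; free: f,t,ω,X1,X2,X3
RREF:
  r0: [   1    0    1   -1    1    3   -1   -2]
  r1: [   0    1    0    0    0    3    3    0]
Fix exponent of X2 at 1, f at 0, t at 0, ω at 0, X1 at 0, X3 at 0; solve each RREF row for its pivot's exponent:
  r0: exp(γ) + (-1)·1 = 0 ⇒ exp(γ) = 1
  r1: exp(i) + (3)·1 = 0 ⇒ exp(i) = -3
Π_5 = γ · i^-3 · X2

["1", "-3", "0", "0", "0", "0", "1", "0"]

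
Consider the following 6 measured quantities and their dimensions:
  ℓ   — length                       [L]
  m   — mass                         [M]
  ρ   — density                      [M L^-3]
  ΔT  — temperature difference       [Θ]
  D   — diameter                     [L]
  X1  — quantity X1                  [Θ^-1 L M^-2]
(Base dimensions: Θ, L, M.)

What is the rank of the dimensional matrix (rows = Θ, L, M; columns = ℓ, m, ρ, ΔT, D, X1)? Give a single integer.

Write exponents as rows Θ,L,M / cols ℓ,m,ρ,ΔT,D,X1:
  Θ: [ 0  0  0  1  0 -1]
  L: [ 1  0 -3  0  1  1]
  M: [ 0  1  1  0  0 -2]
Echelon form has 3 nonzero rows (pivots: ℓ,m,ΔT)

3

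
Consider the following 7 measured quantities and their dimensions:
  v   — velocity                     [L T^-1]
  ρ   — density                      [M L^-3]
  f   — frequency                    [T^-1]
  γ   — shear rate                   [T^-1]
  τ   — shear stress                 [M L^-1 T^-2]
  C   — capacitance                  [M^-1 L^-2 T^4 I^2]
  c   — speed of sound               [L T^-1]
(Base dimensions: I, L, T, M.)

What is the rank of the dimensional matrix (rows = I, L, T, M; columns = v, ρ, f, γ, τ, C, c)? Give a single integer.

4

Dimensional matrix (I×L×T×M by v×ρ×f×γ×τ×C×c):
  I: [ 0  0  0  0  0  2  0]
  L: [ 1 -3  0  0 -1 -2  1]
  T: [-1  0 -1 -1 -2  4 -1]
  M: [ 0  1  0  0  1 -1  0]
RREF → pivots at {v,ρ,f,C} ⇒ r = 4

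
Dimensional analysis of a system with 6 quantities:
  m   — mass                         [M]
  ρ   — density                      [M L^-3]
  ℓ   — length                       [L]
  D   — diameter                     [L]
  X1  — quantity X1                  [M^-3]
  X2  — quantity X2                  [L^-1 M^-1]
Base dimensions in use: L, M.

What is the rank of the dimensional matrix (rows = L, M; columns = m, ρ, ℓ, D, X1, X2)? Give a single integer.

Write exponents as rows L,M / cols m,ρ,ℓ,D,X1,X2:
  L: [ 0 -3  1  1  0 -1]
  M: [ 1  1  0  0 -3 -1]
RREF → pivots at {m,ρ} ⇒ r = 2

2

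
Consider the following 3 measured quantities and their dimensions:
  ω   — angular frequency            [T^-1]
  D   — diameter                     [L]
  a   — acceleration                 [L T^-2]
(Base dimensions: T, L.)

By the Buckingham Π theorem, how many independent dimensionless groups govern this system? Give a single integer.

Write exponents as rows T,L / cols ω,D,a:
  T: [-1  0 -2]
  L: [ 0  1  1]
RREF → pivots at {ω,D} ⇒ r = 2
n=3, r=2 ⇒ 1 dimensionless group

1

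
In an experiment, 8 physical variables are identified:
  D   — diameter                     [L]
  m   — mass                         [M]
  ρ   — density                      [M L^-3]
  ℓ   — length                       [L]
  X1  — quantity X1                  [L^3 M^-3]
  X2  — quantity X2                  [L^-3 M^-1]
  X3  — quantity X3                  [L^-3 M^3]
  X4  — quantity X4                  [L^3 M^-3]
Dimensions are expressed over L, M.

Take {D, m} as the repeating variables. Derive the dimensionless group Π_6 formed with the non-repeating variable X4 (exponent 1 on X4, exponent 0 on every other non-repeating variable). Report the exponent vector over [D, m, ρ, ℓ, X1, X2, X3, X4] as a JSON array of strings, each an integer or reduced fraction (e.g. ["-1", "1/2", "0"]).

["-3", "3", "0", "0", "0", "0", "0", "1"]

Exponent matrix [L,M] × [D,m,ρ,ℓ,X1,X2,X3,X4]:
  L: [ 1  0 -3  1  3 -3 -3  3]
  M: [ 0  1  1  0 -3 -1  3 -3]
Row reduction gives pivot columns D,m; rank = 2
Pivot set = {D,m}, free = {ρ,ℓ,X1,X2,X3,X4}
RREF:
  r0: [   1    0   -3    1    3   -3   -3    3]
  r1: [   0    1    1    0   -3   -1    3   -3]
Fix exponent of X4 at 1, ρ at 0, ℓ at 0, X1 at 0, X2 at 0, X3 at 0; solve each RREF row for its pivot's exponent:
  r0: exp(D) + (3)·1 = 0 ⇒ exp(D) = -3
  r1: exp(m) + (-3)·1 = 0 ⇒ exp(m) = 3
Π_6 = D^-3 · m^3 · X4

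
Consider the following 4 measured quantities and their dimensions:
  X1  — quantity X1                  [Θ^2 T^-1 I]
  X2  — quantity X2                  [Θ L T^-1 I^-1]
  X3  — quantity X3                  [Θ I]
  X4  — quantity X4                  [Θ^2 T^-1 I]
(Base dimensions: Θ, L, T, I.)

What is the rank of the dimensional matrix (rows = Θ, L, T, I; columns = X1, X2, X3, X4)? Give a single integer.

Exponent matrix [Θ,L,T,I] × [X1,X2,X3,X4]:
  Θ: [ 2  1  1  2]
  L: [ 0  1  0  0]
  T: [-1 -1  0 -1]
  I: [ 1 -1  1  1]
Row reduction gives pivot columns X1,X2,X3; rank = 3

3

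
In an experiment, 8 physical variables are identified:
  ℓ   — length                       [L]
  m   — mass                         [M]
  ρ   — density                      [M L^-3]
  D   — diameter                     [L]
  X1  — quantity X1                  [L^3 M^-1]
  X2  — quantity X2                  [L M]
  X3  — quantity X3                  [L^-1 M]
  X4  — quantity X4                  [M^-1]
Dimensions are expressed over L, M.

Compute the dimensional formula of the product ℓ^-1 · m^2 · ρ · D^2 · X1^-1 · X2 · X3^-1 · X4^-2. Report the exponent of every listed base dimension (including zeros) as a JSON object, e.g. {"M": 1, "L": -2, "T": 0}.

{"L": -3, "M": 6}

Write exponents as rows L,M / cols ℓ,m,ρ,D,X1,X2,X3,X4:
  L: [ 1  0 -3  1  3  1 -1  0]
  M: [ 0  1  1  0 -1  1  1 -1]
  [L]: (-1)·1+(2)·0+(1)·-3+(2)·1+(-1)·3+(1)·1+(-1)·-1+(-2)·0 = -3
  [M]: (-1)·0+(2)·1+(1)·1+(2)·0+(-1)·-1+(1)·1+(-1)·1+(-2)·-1 = 6
⇒ L^-3 M^6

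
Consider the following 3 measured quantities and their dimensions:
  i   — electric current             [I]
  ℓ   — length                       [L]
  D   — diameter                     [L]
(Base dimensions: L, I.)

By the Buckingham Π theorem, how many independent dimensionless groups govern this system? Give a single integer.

1

Exponent matrix [L,I] × [i,ℓ,D]:
  L: [ 0  1  1]
  I: [ 1  0  0]
Echelon form has 2 nonzero rows (pivots: i,ℓ)
3 vars − rank 2 = 1 Π group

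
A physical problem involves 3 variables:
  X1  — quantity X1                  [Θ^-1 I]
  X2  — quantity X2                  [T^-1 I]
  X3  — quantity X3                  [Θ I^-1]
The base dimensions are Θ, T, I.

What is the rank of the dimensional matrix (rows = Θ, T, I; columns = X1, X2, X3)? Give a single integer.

Dimensional matrix (Θ×T×I by X1×X2×X3):
  Θ: [-1  0  1]
  T: [ 0 -1  0]
  I: [ 1  1 -1]
Row reduction gives pivot columns X1,X2; rank = 2

2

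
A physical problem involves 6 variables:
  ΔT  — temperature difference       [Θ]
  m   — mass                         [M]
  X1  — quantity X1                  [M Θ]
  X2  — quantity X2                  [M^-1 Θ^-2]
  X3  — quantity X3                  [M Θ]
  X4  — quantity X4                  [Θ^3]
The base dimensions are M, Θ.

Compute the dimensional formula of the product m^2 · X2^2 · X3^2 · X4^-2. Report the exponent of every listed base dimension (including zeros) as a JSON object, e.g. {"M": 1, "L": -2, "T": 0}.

{"M": 2, "Θ": -8}

Write exponents as rows M,Θ / cols ΔT,m,X1,X2,X3,X4:
  M: [ 0  1  1 -1  1  0]
  Θ: [ 1  0  1 -2  1  3]
  [M]: (2)·1+(2)·-1+(2)·1+(-2)·0 = 2
  [Θ]: (2)·0+(2)·-2+(2)·1+(-2)·3 = -8
⇒ M^2 Θ^-8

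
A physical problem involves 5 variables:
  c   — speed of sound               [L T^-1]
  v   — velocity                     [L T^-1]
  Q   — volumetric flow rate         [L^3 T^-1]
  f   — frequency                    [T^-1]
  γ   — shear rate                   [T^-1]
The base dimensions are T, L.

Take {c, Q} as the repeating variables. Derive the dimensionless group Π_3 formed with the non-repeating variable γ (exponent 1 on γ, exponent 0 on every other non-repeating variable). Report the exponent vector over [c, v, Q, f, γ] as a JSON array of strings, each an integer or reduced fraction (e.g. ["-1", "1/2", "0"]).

Write exponents as rows T,L / cols c,v,Q,f,γ:
  T: [-1 -1 -1 -1 -1]
  L: [ 1  1  3  0  0]
Echelon form has 2 nonzero rows (pivots: c,Q)
Repeat: c,Q; free: v,f,γ
RREF:
  r0: [   1    1    0  3/2  3/2]
  r1: [   0    0    1 -1/2 -1/2]
Fix exponent of γ at 1, v at 0, f at 0; solve each RREF row for its pivot's exponent:
  r0: exp(c) + (3/2)·1 = 0 ⇒ exp(c) = -3/2
  r1: exp(Q) + (-1/2)·1 = 0 ⇒ exp(Q) = 1/2
Π_3 = c^(-3/2) · Q^(1/2) · γ

["-3/2", "0", "1/2", "0", "1"]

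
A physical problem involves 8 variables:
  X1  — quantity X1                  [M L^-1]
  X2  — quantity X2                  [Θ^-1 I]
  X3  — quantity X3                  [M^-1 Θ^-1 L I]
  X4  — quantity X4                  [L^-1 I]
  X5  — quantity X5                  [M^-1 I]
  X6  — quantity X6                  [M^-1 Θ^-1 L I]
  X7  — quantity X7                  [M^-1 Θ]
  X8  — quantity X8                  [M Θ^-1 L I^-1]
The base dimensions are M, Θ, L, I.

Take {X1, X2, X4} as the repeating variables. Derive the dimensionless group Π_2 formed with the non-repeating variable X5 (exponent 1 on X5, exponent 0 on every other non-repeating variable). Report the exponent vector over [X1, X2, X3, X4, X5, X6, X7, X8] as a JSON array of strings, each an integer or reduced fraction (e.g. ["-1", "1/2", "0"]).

["1", "0", "0", "-1", "1", "0", "0", "0"]

Exponent matrix [M,Θ,L,I] × [X1,X2,X3,X4,X5,X6,X7,X8]:
  M: [ 1  0 -1  0 -1 -1 -1  1]
  Θ: [ 0 -1 -1  0  0 -1  1 -1]
  L: [-1  0  1 -1  0  1  0  1]
  I: [ 0  1  1  1  1  1  0 -1]
RREF → pivots at {X1,X2,X4} ⇒ r = 3
Repeat: X1,X2,X4; free: X3,X5,X6,X7,X8
RREF:
  r0: [   1    0   -1    0   -1   -1   -1    1]
  r1: [   0    1    1    0    0    1   -1    1]
  r2: [   0    0    0    1    1    0    1   -2]
  r3: [   0    0    0    0    0    0    0    0]
Fix exponent of X5 at 1, X3 at 0, X6 at 0, X7 at 0, X8 at 0; solve each RREF row for its pivot's exponent:
  r0: exp(X1) + (-1)·1 = 0 ⇒ exp(X1) = 1
  r1: exp(X2) + (0)·1 = 0 ⇒ exp(X2) = 0
  r2: exp(X4) + (1)·1 = 0 ⇒ exp(X4) = -1
Π_2 = X1 · X4^-1 · X5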